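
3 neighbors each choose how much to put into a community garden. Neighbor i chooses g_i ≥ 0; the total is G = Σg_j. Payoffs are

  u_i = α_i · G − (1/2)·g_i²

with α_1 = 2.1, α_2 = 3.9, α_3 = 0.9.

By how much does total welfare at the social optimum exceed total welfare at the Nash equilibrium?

34.02

Neighbor i's FOC: ∂u_i/∂g_i = α_i − g_i = 0, so g_i* = α_i.
NE contributions = (2.1, 3.9, 0.9); G = 6.9.
W^NE = (Σα)·G − ½Σα_i² = 6.9² − ½·20.43 = 37.395.
Planner sets g_i = Σα_j = 6.9 for every i, so G^SO = 3·6.9 = 20.7.
W^SO = (Σα)·G^SO − ½·3·(Σα)² = (3/2)·6.9² = 71.415.
Deadweight loss = W^SO − W^NE = 34.02.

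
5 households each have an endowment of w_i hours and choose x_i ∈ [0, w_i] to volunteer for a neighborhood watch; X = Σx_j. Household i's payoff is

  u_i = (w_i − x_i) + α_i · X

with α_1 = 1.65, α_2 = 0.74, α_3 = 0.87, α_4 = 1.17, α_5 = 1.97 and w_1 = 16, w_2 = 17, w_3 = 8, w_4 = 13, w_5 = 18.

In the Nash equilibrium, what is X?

∂u_i/∂x_i = α_i − 1, so household i contributes w_i if α_i > 1, else 0.
α_i > 1 for i ∈ {1, 4, 5}; NE contributions (16, 0, 0, 13, 18), X = 47.

47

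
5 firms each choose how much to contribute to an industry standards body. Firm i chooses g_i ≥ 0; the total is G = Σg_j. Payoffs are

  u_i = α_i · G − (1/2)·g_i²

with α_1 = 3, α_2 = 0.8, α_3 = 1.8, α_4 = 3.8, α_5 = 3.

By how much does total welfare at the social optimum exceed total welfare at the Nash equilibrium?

248.8

Firm i's FOC: ∂u_i/∂g_i = α_i − g_i = 0, so g_i* = α_i.
NE contributions = (3, 0.8, 1.8, 3.8, 3); G = 12.4.
W^NE = (Σα)·G − ½Σα_i² = 12.4² − ½·36.32 = 135.6.
Planner sets g_i = Σα_j = 12.4 for every i, so G^SO = 5·12.4 = 62.
W^SO = (Σα)·G^SO − ½·5·(Σα)² = (5/2)·12.4² = 384.4.
Deadweight loss = W^SO − W^NE = 248.8.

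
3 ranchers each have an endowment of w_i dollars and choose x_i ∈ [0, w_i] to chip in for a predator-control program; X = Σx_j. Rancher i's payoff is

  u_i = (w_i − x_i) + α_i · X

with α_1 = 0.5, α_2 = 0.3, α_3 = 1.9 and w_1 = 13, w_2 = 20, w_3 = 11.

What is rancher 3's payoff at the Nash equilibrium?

20.9

∂u_i/∂x_i = α_i − 1, so rancher i contributes w_i if α_i > 1, else 0.
α_i > 1 for i ∈ {3}; NE contributions (0, 0, 11), X = 11.
u_3 = (11 − 11) + 1.9·11 = 20.9.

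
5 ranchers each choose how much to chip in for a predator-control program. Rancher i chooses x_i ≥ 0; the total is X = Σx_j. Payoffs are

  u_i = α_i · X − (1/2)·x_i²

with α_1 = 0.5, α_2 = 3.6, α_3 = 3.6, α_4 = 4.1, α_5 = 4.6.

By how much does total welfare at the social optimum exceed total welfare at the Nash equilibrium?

435.51

Rancher i's FOC: ∂u_i/∂x_i = α_i − x_i = 0, so x_i* = α_i.
NE contributions = (0.5, 3.6, 3.6, 4.1, 4.6); X = 16.4.
W^NE = (Σα)·X − ½Σα_i² = 16.4² − ½·64.14 = 236.89.
Planner sets x_i = Σα_j = 16.4 for every i, so X^SO = 5·16.4 = 82.
W^SO = (Σα)·X^SO − ½·5·(Σα)² = (5/2)·16.4² = 672.4.
Deadweight loss = W^SO − W^NE = 435.51.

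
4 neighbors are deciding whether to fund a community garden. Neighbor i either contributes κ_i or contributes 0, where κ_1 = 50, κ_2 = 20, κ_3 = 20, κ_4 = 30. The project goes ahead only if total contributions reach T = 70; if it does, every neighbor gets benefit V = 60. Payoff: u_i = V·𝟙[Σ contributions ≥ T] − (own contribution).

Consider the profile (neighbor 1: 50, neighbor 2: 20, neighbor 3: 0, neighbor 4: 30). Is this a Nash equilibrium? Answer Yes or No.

No

Total = 100 ≥ 70: provided.
Neighbor 1 (pledges 50, payoff 10): dropping to 0 → total 50, payoff 0. No gain.
Neighbor 2 (pledges 20, payoff 40): dropping to 0 → total 80, payoff 60. Profitable deviation.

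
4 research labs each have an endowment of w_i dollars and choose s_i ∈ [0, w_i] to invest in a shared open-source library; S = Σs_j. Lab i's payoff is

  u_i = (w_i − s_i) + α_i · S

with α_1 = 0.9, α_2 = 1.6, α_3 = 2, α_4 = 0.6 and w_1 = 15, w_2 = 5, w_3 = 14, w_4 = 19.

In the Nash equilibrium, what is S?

∂u_i/∂s_i = α_i − 1, so lab i contributes w_i if α_i > 1, else 0.
α_i > 1 for i ∈ {2, 3}; NE contributions (0, 5, 14, 0), S = 19.

19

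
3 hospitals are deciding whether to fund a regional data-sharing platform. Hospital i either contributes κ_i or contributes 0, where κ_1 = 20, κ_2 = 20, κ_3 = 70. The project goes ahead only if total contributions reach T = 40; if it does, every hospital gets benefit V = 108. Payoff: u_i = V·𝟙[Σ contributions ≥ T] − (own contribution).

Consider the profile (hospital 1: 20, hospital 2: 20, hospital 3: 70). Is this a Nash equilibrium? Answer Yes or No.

Total = 110 ≥ 40: provided.
Hospital 1 (pledges 20, payoff 88): dropping to 0 → total 90, payoff 108. Profitable deviation.

No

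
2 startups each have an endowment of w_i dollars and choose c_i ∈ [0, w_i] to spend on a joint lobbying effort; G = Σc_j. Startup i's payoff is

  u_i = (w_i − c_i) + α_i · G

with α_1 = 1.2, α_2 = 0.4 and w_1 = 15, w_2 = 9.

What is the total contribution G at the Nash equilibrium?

15

∂u_i/∂c_i = α_i − 1, so startup i contributes w_i if α_i > 1, else 0.
α_i > 1 for i ∈ {1}; NE contributions (15, 0), G = 15.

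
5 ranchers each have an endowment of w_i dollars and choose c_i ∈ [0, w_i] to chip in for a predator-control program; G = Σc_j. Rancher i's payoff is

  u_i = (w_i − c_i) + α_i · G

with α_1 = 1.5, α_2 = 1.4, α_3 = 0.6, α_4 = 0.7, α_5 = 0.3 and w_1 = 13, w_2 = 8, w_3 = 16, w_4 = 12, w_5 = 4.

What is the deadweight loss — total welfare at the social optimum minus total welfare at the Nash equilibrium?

∂u_i/∂c_i = α_i − 1, so rancher i contributes w_i if α_i > 1, else 0.
α_i > 1 for i ∈ {1, 2}; NE contributions (13, 8, 0, 0, 0), G = 21.
W^NE = Σw_i − G^NE + (Σα_i)·G^NE = 53 + 3.5·21 = 126.5.
Planner: ∂(Σu_j)/∂c_i = Σα_j − 1 = 3.5 > 0, so everyone contributes w_i; G^SO = 53, W^SO = 53 + 3.5·53 = 238.5.
Deadweight loss = 112.

112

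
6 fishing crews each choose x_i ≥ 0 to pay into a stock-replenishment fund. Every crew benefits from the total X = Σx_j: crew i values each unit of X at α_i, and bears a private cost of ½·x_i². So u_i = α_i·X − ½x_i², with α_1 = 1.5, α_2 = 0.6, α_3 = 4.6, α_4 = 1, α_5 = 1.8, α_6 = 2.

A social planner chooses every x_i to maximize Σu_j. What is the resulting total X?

69

Planner FOC: ∂(Σu_j)/∂x_i = (Σα_j) − x_i = 0, so x_i^SO = Σα_j = 11.5 for every i; X^SO = 69.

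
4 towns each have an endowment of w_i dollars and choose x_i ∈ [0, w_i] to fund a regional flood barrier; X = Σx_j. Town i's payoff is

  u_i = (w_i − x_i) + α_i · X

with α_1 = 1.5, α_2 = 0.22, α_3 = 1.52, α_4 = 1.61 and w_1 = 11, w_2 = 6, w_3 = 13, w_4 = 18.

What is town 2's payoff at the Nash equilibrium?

∂u_i/∂x_i = α_i − 1, so town i contributes w_i if α_i > 1, else 0.
α_i > 1 for i ∈ {1, 3, 4}; NE contributions (11, 0, 13, 18), X = 42.
u_2 = (6 − 0) + 0.22·42 = 15.24.

15.24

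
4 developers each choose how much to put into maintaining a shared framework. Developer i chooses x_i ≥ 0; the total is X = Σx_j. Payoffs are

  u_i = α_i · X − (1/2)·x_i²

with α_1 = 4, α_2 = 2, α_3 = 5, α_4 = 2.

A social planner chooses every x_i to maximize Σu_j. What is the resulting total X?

52

Planner FOC: ∂(Σu_j)/∂x_i = (Σα_j) − x_i = 0, so x_i^SO = Σα_j = 13 for every i; X^SO = 52.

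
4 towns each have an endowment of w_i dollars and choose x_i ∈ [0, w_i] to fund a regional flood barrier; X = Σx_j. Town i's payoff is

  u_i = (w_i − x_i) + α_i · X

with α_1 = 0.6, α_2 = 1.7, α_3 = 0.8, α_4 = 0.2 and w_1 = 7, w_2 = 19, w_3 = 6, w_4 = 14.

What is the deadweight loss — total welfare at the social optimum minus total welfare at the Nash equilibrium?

62.1

∂u_i/∂x_i = α_i − 1, so town i contributes w_i if α_i > 1, else 0.
α_i > 1 for i ∈ {2}; NE contributions (0, 19, 0, 0), X = 19.
W^NE = Σw_i − X^NE + (Σα_i)·X^NE = 46 + 2.3·19 = 89.7.
Planner: ∂(Σu_j)/∂x_i = Σα_j − 1 = 2.3 > 0, so everyone contributes w_i; X^SO = 46, W^SO = 46 + 2.3·46 = 151.8.
Deadweight loss = 62.1.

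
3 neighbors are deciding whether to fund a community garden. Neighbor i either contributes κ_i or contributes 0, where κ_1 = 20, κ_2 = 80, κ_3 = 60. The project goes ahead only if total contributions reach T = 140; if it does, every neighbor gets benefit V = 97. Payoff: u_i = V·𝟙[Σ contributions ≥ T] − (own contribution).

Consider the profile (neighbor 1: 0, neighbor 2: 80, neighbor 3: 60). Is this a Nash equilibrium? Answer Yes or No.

Yes

Total = 140 ≥ 140: provided.
Neighbor 1 (pledges 0, payoff 97): pledging 20 → total 160, payoff 77. No gain.
Neighbor 2 (pledges 80, payoff 17): dropping to 0 → total 60, payoff 0. No gain.
Neighbor 3 (pledges 60, payoff 37): dropping to 0 → total 80, payoff 0. No gain.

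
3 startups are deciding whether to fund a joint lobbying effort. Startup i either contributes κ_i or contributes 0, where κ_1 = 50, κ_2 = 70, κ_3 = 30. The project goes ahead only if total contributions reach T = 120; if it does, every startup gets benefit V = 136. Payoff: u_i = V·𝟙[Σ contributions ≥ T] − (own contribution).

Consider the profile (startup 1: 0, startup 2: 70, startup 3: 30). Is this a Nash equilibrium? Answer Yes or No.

Total = 100 < 120: not provided.
Startup 1 (pledges 0, payoff 0): pledging 50 → total 150, payoff 86. Profitable deviation.

No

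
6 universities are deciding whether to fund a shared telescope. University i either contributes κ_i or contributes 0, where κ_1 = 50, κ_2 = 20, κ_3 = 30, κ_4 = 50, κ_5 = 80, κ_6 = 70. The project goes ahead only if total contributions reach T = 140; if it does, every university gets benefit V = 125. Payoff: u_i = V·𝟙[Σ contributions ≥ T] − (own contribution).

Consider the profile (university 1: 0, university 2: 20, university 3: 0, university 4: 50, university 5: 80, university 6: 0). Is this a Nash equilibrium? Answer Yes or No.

Yes

Total = 150 ≥ 140: provided.
University 1 (pledges 0, payoff 125): pledging 50 → total 200, payoff 75. No gain.
University 2 (pledges 20, payoff 105): dropping to 0 → total 130, payoff 0. No gain.
University 3 (pledges 0, payoff 125): pledging 30 → total 180, payoff 95. No gain.
University 4 (pledges 50, payoff 75): dropping to 0 → total 100, payoff 0. No gain.
University 5 (pledges 80, payoff 45): dropping to 0 → total 70, payoff 0. No gain.
University 6 (pledges 0, payoff 125): pledging 70 → total 220, payoff 55. No gain.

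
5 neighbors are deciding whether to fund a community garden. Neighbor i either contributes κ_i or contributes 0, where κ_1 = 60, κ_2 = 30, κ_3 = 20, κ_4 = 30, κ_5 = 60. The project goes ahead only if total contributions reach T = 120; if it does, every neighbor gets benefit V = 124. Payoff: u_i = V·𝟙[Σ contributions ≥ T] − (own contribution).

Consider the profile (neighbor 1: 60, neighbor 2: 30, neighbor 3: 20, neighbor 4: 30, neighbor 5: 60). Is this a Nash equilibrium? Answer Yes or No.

No

Total = 200 ≥ 120: provided.
Neighbor 1 (pledges 60, payoff 64): dropping to 0 → total 140, payoff 124. Profitable deviation.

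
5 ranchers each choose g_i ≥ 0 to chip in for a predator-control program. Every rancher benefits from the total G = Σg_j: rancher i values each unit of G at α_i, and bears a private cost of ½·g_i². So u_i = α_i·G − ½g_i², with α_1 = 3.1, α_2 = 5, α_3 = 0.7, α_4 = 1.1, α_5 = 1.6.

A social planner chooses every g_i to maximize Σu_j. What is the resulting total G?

Planner FOC: ∂(Σu_j)/∂g_i = (Σα_j) − g_i = 0, so g_i^SO = Σα_j = 11.5 for every i; G^SO = 57.5.

57.5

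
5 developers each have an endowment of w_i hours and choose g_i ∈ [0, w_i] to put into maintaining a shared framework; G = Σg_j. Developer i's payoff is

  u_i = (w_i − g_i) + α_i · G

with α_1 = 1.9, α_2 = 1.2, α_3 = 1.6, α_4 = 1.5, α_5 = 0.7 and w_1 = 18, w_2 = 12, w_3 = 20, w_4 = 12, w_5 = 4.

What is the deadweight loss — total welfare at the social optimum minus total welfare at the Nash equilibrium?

23.6

∂u_i/∂g_i = α_i − 1, so developer i contributes w_i if α_i > 1, else 0.
α_i > 1 for i ∈ {1, 2, 3, 4}; NE contributions (18, 12, 20, 12, 0), G = 62.
W^NE = Σw_i − G^NE + (Σα_i)·G^NE = 66 + 5.9·62 = 431.8.
Planner: ∂(Σu_j)/∂g_i = Σα_j − 1 = 5.9 > 0, so everyone contributes w_i; G^SO = 66, W^SO = 66 + 5.9·66 = 455.4.
Deadweight loss = 23.6.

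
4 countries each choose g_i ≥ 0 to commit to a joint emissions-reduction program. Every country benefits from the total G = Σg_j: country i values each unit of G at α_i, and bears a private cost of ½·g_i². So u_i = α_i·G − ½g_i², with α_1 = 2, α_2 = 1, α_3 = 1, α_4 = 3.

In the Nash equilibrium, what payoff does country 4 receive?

16.5

Country i's FOC: ∂u_i/∂g_i = α_i − g_i = 0, so g_i* = α_i.
NE contributions = (2, 1, 1, 3); G = 7.
u_4 = α_4·G − ½·(g_4)² = 3·7 − ½·3² = 16.5.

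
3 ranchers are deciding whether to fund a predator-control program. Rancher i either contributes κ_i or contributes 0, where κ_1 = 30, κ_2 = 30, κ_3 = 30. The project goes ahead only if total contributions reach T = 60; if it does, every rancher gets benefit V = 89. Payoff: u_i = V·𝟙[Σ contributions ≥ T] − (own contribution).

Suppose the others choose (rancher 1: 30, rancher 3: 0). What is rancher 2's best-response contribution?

Others' total = 30. Contributing 30 brings total to 60 ≥ 60: gain V − κ_2 = 59.
Best response: 30.

30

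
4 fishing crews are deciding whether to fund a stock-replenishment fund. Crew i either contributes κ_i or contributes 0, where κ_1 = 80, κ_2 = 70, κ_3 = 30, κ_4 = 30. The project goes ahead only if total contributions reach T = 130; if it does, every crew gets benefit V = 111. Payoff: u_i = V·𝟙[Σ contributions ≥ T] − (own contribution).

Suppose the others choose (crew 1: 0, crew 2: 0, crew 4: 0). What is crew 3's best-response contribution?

0

Others' total = 0. Even contributing 30 gives 30 < 130: no benefit either way.
Best response: 0.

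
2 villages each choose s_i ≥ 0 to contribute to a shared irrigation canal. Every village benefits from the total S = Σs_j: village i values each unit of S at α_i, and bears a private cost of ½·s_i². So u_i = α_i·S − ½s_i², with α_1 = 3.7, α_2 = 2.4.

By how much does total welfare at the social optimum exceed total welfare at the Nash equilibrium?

9.725

Village i's FOC: ∂u_i/∂s_i = α_i − s_i = 0, so s_i* = α_i.
NE contributions = (3.7, 2.4); S = 6.1.
W^NE = (Σα)·S − ½Σα_i² = 6.1² − ½·19.45 = 27.485.
Planner sets s_i = Σα_j = 6.1 for every i, so S^SO = 2·6.1 = 12.2.
W^SO = (Σα)·S^SO − ½·2·(Σα)² = (2/2)·6.1² = 37.21.
Deadweight loss = W^SO − W^NE = 9.725.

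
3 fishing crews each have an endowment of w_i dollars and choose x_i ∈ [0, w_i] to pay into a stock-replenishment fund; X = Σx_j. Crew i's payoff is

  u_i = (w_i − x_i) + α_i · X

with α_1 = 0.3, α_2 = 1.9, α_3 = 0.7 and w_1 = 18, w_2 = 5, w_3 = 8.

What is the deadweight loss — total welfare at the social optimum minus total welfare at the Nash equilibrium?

∂u_i/∂x_i = α_i − 1, so crew i contributes w_i if α_i > 1, else 0.
α_i > 1 for i ∈ {2}; NE contributions (0, 5, 0), X = 5.
W^NE = Σw_i − X^NE + (Σα_i)·X^NE = 31 + 1.9·5 = 40.5.
Planner: ∂(Σu_j)/∂x_i = Σα_j − 1 = 1.9 > 0, so everyone contributes w_i; X^SO = 31, W^SO = 31 + 1.9·31 = 89.9.
Deadweight loss = 49.4.

49.4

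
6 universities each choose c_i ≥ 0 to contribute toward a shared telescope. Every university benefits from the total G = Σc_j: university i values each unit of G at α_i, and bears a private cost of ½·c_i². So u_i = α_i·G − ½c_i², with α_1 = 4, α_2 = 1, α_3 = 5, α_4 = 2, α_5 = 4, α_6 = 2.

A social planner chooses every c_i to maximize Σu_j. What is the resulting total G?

Planner FOC: ∂(Σu_j)/∂c_i = (Σα_j) − c_i = 0, so c_i^SO = Σα_j = 18 for every i; G^SO = 108.

108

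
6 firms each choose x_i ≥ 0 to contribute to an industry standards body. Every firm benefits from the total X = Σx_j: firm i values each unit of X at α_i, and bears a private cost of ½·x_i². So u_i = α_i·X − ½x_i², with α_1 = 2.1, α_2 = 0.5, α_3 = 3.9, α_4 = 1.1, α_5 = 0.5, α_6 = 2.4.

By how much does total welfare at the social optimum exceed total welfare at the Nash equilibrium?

Firm i's FOC: ∂u_i/∂x_i = α_i − x_i = 0, so x_i* = α_i.
NE contributions = (2.1, 0.5, 3.9, 1.1, 0.5, 2.4); X = 10.5.
W^NE = (Σα)·X − ½Σα_i² = 10.5² − ½·27.09 = 96.705.
Planner sets x_i = Σα_j = 10.5 for every i, so X^SO = 6·10.5 = 63.
W^SO = (Σα)·X^SO − ½·6·(Σα)² = (6/2)·10.5² = 330.75.
Deadweight loss = W^SO − W^NE = 234.045.

234.045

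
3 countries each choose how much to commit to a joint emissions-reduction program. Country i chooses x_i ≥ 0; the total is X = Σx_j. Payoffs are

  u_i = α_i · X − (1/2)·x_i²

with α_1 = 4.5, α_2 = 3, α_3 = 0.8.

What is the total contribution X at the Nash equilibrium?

Country i's FOC: ∂u_i/∂x_i = α_i − x_i = 0, so x_i* = α_i.
NE contributions = (4.5, 3, 0.8); X = 8.3.

8.3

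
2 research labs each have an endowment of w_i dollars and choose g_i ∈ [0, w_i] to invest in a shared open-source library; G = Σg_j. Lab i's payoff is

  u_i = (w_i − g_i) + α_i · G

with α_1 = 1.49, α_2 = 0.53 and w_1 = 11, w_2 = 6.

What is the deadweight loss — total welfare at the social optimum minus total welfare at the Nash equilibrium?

∂u_i/∂g_i = α_i − 1, so lab i contributes w_i if α_i > 1, else 0.
α_i > 1 for i ∈ {1}; NE contributions (11, 0), G = 11.
W^NE = Σw_i − G^NE + (Σα_i)·G^NE = 17 + 1.02·11 = 28.22.
Planner: ∂(Σu_j)/∂g_i = Σα_j − 1 = 1.02 > 0, so everyone contributes w_i; G^SO = 17, W^SO = 17 + 1.02·17 = 34.34.
Deadweight loss = 6.12.

6.12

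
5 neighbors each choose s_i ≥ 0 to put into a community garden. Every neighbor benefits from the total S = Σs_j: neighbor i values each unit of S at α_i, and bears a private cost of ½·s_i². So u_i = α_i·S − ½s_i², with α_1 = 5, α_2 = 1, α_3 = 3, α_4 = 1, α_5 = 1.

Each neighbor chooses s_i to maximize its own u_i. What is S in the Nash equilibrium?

Neighbor i's FOC: ∂u_i/∂s_i = α_i − s_i = 0, so s_i* = α_i.
NE contributions = (5, 1, 3, 1, 1); S = 11.

11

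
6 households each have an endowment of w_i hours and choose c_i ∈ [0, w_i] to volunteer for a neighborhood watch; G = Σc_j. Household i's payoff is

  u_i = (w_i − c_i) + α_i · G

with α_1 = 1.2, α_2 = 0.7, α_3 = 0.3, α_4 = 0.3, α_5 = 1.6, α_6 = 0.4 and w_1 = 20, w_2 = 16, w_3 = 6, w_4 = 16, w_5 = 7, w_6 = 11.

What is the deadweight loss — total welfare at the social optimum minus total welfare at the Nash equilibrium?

171.5

∂u_i/∂c_i = α_i − 1, so household i contributes w_i if α_i > 1, else 0.
α_i > 1 for i ∈ {1, 5}; NE contributions (20, 0, 0, 0, 7, 0), G = 27.
W^NE = Σw_i − G^NE + (Σα_i)·G^NE = 76 + 3.5·27 = 170.5.
Planner: ∂(Σu_j)/∂c_i = Σα_j − 1 = 3.5 > 0, so everyone contributes w_i; G^SO = 76, W^SO = 76 + 3.5·76 = 342.
Deadweight loss = 171.5.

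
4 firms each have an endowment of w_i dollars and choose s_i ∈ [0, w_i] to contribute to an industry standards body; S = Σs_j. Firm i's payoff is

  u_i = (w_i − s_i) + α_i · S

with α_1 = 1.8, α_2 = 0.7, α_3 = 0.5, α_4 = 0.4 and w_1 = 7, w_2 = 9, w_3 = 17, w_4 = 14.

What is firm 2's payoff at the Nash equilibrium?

13.9

∂u_i/∂s_i = α_i − 1, so firm i contributes w_i if α_i > 1, else 0.
α_i > 1 for i ∈ {1}; NE contributions (7, 0, 0, 0), S = 7.
u_2 = (9 − 0) + 0.7·7 = 13.9.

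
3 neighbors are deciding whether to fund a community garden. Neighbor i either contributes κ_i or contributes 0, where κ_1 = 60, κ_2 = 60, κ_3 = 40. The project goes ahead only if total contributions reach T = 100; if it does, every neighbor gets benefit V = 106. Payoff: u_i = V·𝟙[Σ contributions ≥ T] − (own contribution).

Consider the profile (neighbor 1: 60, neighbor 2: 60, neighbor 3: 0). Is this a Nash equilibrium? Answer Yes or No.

Total = 120 ≥ 100: provided.
Neighbor 1 (pledges 60, payoff 46): dropping to 0 → total 60, payoff 0. No gain.
Neighbor 2 (pledges 60, payoff 46): dropping to 0 → total 60, payoff 0. No gain.
Neighbor 3 (pledges 0, payoff 106): pledging 40 → total 160, payoff 66. No gain.

Yes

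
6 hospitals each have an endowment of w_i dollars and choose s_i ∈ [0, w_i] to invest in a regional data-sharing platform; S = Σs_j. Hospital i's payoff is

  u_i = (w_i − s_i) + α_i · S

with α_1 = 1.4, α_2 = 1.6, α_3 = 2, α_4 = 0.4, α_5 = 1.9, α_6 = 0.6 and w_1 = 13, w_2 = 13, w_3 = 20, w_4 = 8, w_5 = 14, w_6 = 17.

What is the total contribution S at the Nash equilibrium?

60

∂u_i/∂s_i = α_i − 1, so hospital i contributes w_i if α_i > 1, else 0.
α_i > 1 for i ∈ {1, 2, 3, 5}; NE contributions (13, 13, 20, 0, 14, 0), S = 60.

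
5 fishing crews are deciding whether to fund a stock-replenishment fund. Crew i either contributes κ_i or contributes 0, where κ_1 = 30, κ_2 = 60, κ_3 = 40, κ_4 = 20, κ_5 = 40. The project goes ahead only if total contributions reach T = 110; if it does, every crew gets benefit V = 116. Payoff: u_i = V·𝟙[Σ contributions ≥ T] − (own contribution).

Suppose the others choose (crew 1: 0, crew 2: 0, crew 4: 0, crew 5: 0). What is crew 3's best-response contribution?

0

Others' total = 0. Even contributing 40 gives 40 < 110: no benefit either way.
Best response: 0.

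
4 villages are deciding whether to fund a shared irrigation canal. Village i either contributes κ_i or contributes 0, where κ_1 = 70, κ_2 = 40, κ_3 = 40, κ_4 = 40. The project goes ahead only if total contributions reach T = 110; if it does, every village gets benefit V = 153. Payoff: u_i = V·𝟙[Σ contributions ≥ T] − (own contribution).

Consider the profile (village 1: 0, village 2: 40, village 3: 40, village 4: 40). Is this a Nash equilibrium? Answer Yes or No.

Total = 120 ≥ 110: provided.
Village 1 (pledges 0, payoff 153): pledging 70 → total 190, payoff 83. No gain.
Village 2 (pledges 40, payoff 113): dropping to 0 → total 80, payoff 0. No gain.
Village 3 (pledges 40, payoff 113): dropping to 0 → total 80, payoff 0. No gain.
Village 4 (pledges 40, payoff 113): dropping to 0 → total 80, payoff 0. No gain.

Yes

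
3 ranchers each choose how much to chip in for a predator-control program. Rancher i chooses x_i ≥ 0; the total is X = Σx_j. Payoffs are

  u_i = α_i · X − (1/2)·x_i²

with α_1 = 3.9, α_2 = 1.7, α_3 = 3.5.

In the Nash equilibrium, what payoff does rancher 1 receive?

Rancher i's FOC: ∂u_i/∂x_i = α_i − x_i = 0, so x_i* = α_i.
NE contributions = (3.9, 1.7, 3.5); X = 9.1.
u_1 = α_1·X − ½·(x_1)² = 3.9·9.1 − ½·3.9² = 27.885.

27.885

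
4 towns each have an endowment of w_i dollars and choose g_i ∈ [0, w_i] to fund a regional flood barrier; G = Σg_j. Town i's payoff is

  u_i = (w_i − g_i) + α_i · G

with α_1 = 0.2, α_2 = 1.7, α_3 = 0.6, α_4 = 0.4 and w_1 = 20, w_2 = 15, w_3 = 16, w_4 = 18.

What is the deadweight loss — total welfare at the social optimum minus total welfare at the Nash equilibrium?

102.6

∂u_i/∂g_i = α_i − 1, so town i contributes w_i if α_i > 1, else 0.
α_i > 1 for i ∈ {2}; NE contributions (0, 15, 0, 0), G = 15.
W^NE = Σw_i − G^NE + (Σα_i)·G^NE = 69 + 1.9·15 = 97.5.
Planner: ∂(Σu_j)/∂g_i = Σα_j − 1 = 1.9 > 0, so everyone contributes w_i; G^SO = 69, W^SO = 69 + 1.9·69 = 200.1.
Deadweight loss = 102.6.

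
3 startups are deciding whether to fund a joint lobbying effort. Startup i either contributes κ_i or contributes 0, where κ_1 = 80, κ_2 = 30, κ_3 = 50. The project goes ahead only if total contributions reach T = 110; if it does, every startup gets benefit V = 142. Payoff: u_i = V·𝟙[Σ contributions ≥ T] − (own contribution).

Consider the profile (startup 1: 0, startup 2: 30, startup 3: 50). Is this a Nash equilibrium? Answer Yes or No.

No

Total = 80 < 110: not provided.
Startup 1 (pledges 0, payoff 0): pledging 80 → total 160, payoff 62. Profitable deviation.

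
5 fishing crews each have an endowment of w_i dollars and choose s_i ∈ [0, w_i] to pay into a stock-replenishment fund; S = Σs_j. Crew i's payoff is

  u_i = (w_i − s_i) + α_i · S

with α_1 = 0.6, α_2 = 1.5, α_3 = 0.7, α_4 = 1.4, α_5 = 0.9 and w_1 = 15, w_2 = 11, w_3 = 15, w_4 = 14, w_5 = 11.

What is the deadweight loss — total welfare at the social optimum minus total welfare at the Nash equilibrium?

∂u_i/∂s_i = α_i − 1, so crew i contributes w_i if α_i > 1, else 0.
α_i > 1 for i ∈ {2, 4}; NE contributions (0, 11, 0, 14, 0), S = 25.
W^NE = Σw_i − S^NE + (Σα_i)·S^NE = 66 + 4.1·25 = 168.5.
Planner: ∂(Σu_j)/∂s_i = Σα_j − 1 = 4.1 > 0, so everyone contributes w_i; S^SO = 66, W^SO = 66 + 4.1·66 = 336.6.
Deadweight loss = 168.1.

168.1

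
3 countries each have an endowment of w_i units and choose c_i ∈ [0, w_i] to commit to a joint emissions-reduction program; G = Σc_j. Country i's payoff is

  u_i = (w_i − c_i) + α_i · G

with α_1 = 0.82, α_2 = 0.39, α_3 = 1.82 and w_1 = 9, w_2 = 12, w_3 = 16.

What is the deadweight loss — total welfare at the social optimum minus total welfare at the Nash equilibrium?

42.63

∂u_i/∂c_i = α_i − 1, so country i contributes w_i if α_i > 1, else 0.
α_i > 1 for i ∈ {3}; NE contributions (0, 0, 16), G = 16.
W^NE = Σw_i − G^NE + (Σα_i)·G^NE = 37 + 2.03·16 = 69.48.
Planner: ∂(Σu_j)/∂c_i = Σα_j − 1 = 2.03 > 0, so everyone contributes w_i; G^SO = 37, W^SO = 37 + 2.03·37 = 112.11.
Deadweight loss = 42.63.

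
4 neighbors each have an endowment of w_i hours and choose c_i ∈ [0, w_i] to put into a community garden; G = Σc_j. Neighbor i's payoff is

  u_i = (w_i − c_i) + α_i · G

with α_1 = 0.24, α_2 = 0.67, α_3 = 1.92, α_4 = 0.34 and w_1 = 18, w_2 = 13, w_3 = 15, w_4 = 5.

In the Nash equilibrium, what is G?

15

∂u_i/∂c_i = α_i − 1, so neighbor i contributes w_i if α_i > 1, else 0.
α_i > 1 for i ∈ {3}; NE contributions (0, 0, 15, 0), G = 15.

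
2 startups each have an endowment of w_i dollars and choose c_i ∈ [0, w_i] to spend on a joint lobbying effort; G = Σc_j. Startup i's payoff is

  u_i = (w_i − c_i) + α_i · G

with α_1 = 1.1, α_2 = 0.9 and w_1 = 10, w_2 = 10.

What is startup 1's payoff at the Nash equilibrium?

11

∂u_i/∂c_i = α_i − 1, so startup i contributes w_i if α_i > 1, else 0.
α_i > 1 for i ∈ {1}; NE contributions (10, 0), G = 10.
u_1 = (10 − 10) + 1.1·10 = 11.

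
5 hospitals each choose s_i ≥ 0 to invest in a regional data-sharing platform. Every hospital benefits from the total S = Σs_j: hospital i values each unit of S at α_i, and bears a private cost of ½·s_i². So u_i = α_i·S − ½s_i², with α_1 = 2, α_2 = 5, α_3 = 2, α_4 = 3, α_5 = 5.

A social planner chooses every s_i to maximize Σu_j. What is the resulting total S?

Planner FOC: ∂(Σu_j)/∂s_i = (Σα_j) − s_i = 0, so s_i^SO = Σα_j = 17 for every i; S^SO = 85.

85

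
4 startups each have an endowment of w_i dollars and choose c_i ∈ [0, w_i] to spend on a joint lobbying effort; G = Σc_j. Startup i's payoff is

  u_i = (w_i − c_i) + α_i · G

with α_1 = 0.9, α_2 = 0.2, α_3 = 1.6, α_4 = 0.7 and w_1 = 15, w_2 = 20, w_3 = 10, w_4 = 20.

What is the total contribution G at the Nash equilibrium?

∂u_i/∂c_i = α_i − 1, so startup i contributes w_i if α_i > 1, else 0.
α_i > 1 for i ∈ {3}; NE contributions (0, 0, 10, 0), G = 10.

10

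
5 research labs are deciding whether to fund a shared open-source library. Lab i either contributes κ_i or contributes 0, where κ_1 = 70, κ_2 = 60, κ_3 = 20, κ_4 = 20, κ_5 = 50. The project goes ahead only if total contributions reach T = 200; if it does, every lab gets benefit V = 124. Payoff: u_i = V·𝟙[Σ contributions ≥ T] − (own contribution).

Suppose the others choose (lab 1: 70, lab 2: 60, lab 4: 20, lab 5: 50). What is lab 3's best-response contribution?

Others' total = 200 ≥ 200; contributing adds cost 20 for no extra benefit.
Best response: 0.

0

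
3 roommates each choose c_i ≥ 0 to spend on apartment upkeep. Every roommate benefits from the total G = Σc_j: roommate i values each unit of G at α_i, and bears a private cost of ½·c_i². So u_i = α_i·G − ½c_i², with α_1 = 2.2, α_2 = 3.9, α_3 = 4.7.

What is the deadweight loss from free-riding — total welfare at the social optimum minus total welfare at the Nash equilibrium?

Roommate i's FOC: ∂u_i/∂c_i = α_i − c_i = 0, so c_i* = α_i.
NE contributions = (2.2, 3.9, 4.7); G = 10.8.
W^NE = (Σα)·G − ½Σα_i² = 10.8² − ½·42.14 = 95.57.
Planner sets c_i = Σα_j = 10.8 for every i, so G^SO = 3·10.8 = 32.4.
W^SO = (Σα)·G^SO − ½·3·(Σα)² = (3/2)·10.8² = 174.96.
Deadweight loss = W^SO − W^NE = 79.39.

79.39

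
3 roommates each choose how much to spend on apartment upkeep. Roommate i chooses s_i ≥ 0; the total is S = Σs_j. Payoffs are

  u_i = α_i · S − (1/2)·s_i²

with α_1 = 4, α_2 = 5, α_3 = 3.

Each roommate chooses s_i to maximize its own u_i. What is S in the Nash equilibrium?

12

Roommate i's FOC: ∂u_i/∂s_i = α_i − s_i = 0, so s_i* = α_i.
NE contributions = (4, 5, 3); S = 12.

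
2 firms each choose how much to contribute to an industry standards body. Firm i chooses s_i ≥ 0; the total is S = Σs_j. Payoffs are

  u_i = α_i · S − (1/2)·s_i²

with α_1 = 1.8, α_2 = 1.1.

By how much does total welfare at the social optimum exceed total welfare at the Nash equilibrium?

2.225

Firm i's FOC: ∂u_i/∂s_i = α_i − s_i = 0, so s_i* = α_i.
NE contributions = (1.8, 1.1); S = 2.9.
W^NE = (Σα)·S − ½Σα_i² = 2.9² − ½·4.45 = 6.185.
Planner sets s_i = Σα_j = 2.9 for every i, so S^SO = 2·2.9 = 5.8.
W^SO = (Σα)·S^SO − ½·2·(Σα)² = (2/2)·2.9² = 8.41.
Deadweight loss = W^SO − W^NE = 2.225.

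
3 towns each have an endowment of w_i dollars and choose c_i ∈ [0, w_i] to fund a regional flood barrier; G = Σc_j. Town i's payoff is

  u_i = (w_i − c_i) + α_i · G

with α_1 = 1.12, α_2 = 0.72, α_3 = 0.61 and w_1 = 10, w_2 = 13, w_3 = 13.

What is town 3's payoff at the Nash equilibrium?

19.1

∂u_i/∂c_i = α_i − 1, so town i contributes w_i if α_i > 1, else 0.
α_i > 1 for i ∈ {1}; NE contributions (10, 0, 0), G = 10.
u_3 = (13 − 0) + 0.61·10 = 19.1.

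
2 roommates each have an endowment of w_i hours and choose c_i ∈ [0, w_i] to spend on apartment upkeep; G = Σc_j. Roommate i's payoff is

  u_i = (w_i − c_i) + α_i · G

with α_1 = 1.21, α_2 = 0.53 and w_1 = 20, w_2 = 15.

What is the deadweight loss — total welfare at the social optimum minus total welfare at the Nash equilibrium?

11.1

∂u_i/∂c_i = α_i − 1, so roommate i contributes w_i if α_i > 1, else 0.
α_i > 1 for i ∈ {1}; NE contributions (20, 0), G = 20.
W^NE = Σw_i − G^NE + (Σα_i)·G^NE = 35 + 0.74·20 = 49.8.
Planner: ∂(Σu_j)/∂c_i = Σα_j − 1 = 0.74 > 0, so everyone contributes w_i; G^SO = 35, W^SO = 35 + 0.74·35 = 60.9.
Deadweight loss = 11.1.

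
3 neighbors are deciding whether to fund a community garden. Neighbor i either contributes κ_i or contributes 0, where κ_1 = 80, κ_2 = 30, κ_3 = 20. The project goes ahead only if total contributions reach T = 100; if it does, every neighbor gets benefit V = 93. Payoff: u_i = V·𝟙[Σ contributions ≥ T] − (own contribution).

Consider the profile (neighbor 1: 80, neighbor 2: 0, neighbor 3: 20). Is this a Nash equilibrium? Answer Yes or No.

Total = 100 ≥ 100: provided.
Neighbor 1 (pledges 80, payoff 13): dropping to 0 → total 20, payoff 0. No gain.
Neighbor 2 (pledges 0, payoff 93): pledging 30 → total 130, payoff 63. No gain.
Neighbor 3 (pledges 20, payoff 73): dropping to 0 → total 80, payoff 0. No gain.

Yes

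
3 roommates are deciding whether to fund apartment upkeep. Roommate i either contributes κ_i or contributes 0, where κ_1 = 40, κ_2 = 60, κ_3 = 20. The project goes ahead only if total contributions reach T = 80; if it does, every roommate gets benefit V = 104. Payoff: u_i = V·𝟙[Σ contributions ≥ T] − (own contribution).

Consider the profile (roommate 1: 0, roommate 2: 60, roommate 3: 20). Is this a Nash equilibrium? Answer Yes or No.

Yes

Total = 80 ≥ 80: provided.
Roommate 1 (pledges 0, payoff 104): pledging 40 → total 120, payoff 64. No gain.
Roommate 2 (pledges 60, payoff 44): dropping to 0 → total 20, payoff 0. No gain.
Roommate 3 (pledges 20, payoff 84): dropping to 0 → total 60, payoff 0. No gain.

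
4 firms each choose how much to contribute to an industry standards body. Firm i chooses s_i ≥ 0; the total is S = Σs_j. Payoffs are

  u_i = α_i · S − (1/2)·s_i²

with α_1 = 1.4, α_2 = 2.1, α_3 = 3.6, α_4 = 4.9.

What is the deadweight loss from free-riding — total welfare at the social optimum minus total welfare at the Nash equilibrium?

Firm i's FOC: ∂u_i/∂s_i = α_i − s_i = 0, so s_i* = α_i.
NE contributions = (1.4, 2.1, 3.6, 4.9); S = 12.
W^NE = (Σα)·S − ½Σα_i² = 12² − ½·43.34 = 122.33.
Planner sets s_i = Σα_j = 12 for every i, so S^SO = 4·12 = 48.
W^SO = (Σα)·S^SO − ½·4·(Σα)² = (4/2)·12² = 288.
Deadweight loss = W^SO − W^NE = 165.67.

165.67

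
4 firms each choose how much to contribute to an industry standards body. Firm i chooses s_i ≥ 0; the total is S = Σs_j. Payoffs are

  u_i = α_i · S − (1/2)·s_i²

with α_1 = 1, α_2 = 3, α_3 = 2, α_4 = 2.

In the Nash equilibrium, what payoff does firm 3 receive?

14

Firm i's FOC: ∂u_i/∂s_i = α_i − s_i = 0, so s_i* = α_i.
NE contributions = (1, 3, 2, 2); S = 8.
u_3 = α_3·S − ½·(s_3)² = 2·8 − ½·2² = 14.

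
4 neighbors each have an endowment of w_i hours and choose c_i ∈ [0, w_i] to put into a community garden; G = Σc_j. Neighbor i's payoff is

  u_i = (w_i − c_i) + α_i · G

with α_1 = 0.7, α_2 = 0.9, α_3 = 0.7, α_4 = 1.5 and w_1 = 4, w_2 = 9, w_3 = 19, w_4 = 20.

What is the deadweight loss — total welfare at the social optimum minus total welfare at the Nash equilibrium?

89.6

∂u_i/∂c_i = α_i − 1, so neighbor i contributes w_i if α_i > 1, else 0.
α_i > 1 for i ∈ {4}; NE contributions (0, 0, 0, 20), G = 20.
W^NE = Σw_i − G^NE + (Σα_i)·G^NE = 52 + 2.8·20 = 108.
Planner: ∂(Σu_j)/∂c_i = Σα_j − 1 = 2.8 > 0, so everyone contributes w_i; G^SO = 52, W^SO = 52 + 2.8·52 = 197.6.
Deadweight loss = 89.6.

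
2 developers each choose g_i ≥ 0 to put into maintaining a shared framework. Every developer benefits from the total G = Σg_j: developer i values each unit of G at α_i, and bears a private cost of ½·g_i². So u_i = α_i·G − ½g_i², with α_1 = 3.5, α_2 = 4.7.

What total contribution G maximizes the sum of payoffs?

Planner FOC: ∂(Σu_j)/∂g_i = (Σα_j) − g_i = 0, so g_i^SO = Σα_j = 8.2 for every i; G^SO = 16.4.

16.4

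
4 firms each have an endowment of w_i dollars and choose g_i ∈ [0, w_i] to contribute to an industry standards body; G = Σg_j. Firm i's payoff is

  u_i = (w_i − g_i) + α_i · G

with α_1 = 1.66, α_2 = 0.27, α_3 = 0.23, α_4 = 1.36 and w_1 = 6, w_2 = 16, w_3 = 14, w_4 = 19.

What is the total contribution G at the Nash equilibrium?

∂u_i/∂g_i = α_i − 1, so firm i contributes w_i if α_i > 1, else 0.
α_i > 1 for i ∈ {1, 4}; NE contributions (6, 0, 0, 19), G = 25.

25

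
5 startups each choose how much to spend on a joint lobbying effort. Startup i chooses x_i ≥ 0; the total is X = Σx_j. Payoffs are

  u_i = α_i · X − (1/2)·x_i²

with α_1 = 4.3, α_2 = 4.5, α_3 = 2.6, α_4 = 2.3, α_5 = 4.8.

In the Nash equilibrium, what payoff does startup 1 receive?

70.305

Startup i's FOC: ∂u_i/∂x_i = α_i − x_i = 0, so x_i* = α_i.
NE contributions = (4.3, 4.5, 2.6, 2.3, 4.8); X = 18.5.
u_1 = α_1·X − ½·(x_1)² = 4.3·18.5 − ½·4.3² = 70.305.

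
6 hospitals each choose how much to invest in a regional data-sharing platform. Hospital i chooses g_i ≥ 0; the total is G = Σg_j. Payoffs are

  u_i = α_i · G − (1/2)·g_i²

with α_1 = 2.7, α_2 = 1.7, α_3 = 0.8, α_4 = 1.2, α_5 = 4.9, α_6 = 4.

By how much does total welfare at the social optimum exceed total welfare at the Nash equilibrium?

Hospital i's FOC: ∂u_i/∂g_i = α_i − g_i = 0, so g_i* = α_i.
NE contributions = (2.7, 1.7, 0.8, 1.2, 4.9, 4); G = 15.3.
W^NE = (Σα)·G − ½Σα_i² = 15.3² − ½·52.27 = 207.955.
Planner sets g_i = Σα_j = 15.3 for every i, so G^SO = 6·15.3 = 91.8.
W^SO = (Σα)·G^SO − ½·6·(Σα)² = (6/2)·15.3² = 702.27.
Deadweight loss = W^SO − W^NE = 494.315.

494.315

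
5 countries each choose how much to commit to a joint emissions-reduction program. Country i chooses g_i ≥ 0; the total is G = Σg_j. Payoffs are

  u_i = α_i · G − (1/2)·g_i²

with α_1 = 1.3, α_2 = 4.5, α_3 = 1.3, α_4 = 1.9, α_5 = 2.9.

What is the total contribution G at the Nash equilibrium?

11.9

Country i's FOC: ∂u_i/∂g_i = α_i − g_i = 0, so g_i* = α_i.
NE contributions = (1.3, 4.5, 1.3, 1.9, 2.9); G = 11.9.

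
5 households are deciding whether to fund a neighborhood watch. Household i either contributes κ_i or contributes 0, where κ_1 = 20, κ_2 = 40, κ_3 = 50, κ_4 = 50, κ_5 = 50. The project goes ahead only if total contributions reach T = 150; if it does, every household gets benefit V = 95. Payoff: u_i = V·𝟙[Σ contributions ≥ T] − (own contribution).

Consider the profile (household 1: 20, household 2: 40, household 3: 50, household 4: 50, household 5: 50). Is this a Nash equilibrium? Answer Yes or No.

Total = 210 ≥ 150: provided.
Household 1 (pledges 20, payoff 75): dropping to 0 → total 190, payoff 95. Profitable deviation.

No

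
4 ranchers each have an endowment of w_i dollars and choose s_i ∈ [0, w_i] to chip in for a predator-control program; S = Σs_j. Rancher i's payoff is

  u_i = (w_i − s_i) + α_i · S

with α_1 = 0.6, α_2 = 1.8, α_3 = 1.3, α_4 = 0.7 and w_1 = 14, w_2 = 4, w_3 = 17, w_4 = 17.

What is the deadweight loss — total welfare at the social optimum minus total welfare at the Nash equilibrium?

∂u_i/∂s_i = α_i − 1, so rancher i contributes w_i if α_i > 1, else 0.
α_i > 1 for i ∈ {2, 3}; NE contributions (0, 4, 17, 0), S = 21.
W^NE = Σw_i − S^NE + (Σα_i)·S^NE = 52 + 3.4·21 = 123.4.
Planner: ∂(Σu_j)/∂s_i = Σα_j − 1 = 3.4 > 0, so everyone contributes w_i; S^SO = 52, W^SO = 52 + 3.4·52 = 228.8.
Deadweight loss = 105.4.

105.4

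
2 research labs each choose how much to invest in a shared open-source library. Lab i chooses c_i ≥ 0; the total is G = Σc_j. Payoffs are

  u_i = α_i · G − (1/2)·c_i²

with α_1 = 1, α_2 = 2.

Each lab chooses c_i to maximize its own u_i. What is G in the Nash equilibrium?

3

Lab i's FOC: ∂u_i/∂c_i = α_i − c_i = 0, so c_i* = α_i.
NE contributions = (1, 2); G = 3.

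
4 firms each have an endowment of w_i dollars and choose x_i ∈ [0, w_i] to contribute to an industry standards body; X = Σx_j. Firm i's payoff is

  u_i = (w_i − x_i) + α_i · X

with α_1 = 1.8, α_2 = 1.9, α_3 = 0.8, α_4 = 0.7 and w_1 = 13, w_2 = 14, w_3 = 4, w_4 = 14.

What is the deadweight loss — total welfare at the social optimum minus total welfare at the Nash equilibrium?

75.6

∂u_i/∂x_i = α_i − 1, so firm i contributes w_i if α_i > 1, else 0.
α_i > 1 for i ∈ {1, 2}; NE contributions (13, 14, 0, 0), X = 27.
W^NE = Σw_i − X^NE + (Σα_i)·X^NE = 45 + 4.2·27 = 158.4.
Planner: ∂(Σu_j)/∂x_i = Σα_j − 1 = 4.2 > 0, so everyone contributes w_i; X^SO = 45, W^SO = 45 + 4.2·45 = 234.
Deadweight loss = 75.6.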